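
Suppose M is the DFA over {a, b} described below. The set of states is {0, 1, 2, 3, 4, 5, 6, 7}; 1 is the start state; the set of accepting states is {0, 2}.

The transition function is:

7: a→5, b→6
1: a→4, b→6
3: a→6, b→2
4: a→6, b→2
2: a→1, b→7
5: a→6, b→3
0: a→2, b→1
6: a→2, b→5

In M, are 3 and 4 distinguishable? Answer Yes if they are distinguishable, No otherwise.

No

First remove the unreachable states {0}; 7 states remain.
Start with accepting vs non-accepting: {2} | {1,3,4,5,6,7}.
On input a, block {1,3,4,5,6,7} splits into {1,3,4,5,7} and {6}.
Refine {1,3,4,5,7} on symbol a: members go to different blocks, giving {3,4,5} and {1,7}.
Split {3,4,5} by δ(·,b) → {3,4} and {5}.
On input a, block {1,7} splits into {1} and {7}.
No further refinement is possible. Final partition (6 blocks): {2} | {3,4} | {6} | {1} | {5} | {7}.
3 and 4 lie in the same block of the stable partition, so they are equivalent — no string distinguishes them.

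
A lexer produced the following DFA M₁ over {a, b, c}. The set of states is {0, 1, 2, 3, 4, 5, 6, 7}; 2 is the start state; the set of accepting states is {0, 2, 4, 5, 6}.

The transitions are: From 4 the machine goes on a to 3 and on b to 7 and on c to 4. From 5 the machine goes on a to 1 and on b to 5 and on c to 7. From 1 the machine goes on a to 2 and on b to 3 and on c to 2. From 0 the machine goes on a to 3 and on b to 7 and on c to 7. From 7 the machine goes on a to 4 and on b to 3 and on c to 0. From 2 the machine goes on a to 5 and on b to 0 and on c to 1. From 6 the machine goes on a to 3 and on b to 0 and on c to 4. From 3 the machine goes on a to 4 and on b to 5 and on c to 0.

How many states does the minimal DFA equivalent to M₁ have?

First remove the unreachable states {6}; 7 states remain.
P0 = {0,2,4,5} | {1,3,7}.
Split {0,2,4,5} by δ(·,a) → {0,4,5} and {2}.
Refine {0,4,5} on symbol b: members go to different blocks, giving {0,4} and {5}.
On input c, block {0,4} splits into {0} and {4}.
On input a, block {1,3,7} splits into {3,7} and {1}.
Split {3,7} by δ(·,b) → {3} and {7}.
Stable partition: {0} | {3} | {2} | {5} | {4} | {1} | {7} — 7 equivalence classes.

7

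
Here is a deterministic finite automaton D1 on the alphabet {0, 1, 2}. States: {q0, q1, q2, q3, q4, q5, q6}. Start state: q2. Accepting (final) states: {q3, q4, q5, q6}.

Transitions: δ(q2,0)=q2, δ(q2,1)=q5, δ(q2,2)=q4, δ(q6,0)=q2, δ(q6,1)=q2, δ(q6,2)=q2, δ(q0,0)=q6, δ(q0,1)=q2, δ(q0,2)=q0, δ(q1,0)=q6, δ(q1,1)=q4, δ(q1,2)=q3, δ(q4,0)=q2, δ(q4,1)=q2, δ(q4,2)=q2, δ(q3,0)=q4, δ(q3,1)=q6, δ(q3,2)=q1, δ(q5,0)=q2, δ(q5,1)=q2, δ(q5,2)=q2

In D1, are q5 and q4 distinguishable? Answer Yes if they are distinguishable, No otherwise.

States {q0,q1,q3,q6} cannot be reached from the start state, so discard them.
Initial partition by acceptance: {q4,q5} | {q2}.
No further refinement is possible. Final partition (2 blocks): {q4,q5} | {q2}.
q5 and q4 lie in the same block of the stable partition, so they are equivalent — no string distinguishes them.

No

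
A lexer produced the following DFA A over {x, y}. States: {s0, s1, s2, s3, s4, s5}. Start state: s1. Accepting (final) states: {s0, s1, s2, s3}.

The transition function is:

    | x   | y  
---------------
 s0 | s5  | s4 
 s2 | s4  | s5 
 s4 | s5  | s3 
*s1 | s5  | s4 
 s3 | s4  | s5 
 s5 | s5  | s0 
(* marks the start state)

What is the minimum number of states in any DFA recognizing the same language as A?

2

States {s2} cannot be reached from the start state, so discard them.
Initial partition by acceptance: {s0,s1,s3} | {s4,s5}.
No further refinement is possible. Final partition (2 blocks): {s0,s1,s3} | {s4,s5}.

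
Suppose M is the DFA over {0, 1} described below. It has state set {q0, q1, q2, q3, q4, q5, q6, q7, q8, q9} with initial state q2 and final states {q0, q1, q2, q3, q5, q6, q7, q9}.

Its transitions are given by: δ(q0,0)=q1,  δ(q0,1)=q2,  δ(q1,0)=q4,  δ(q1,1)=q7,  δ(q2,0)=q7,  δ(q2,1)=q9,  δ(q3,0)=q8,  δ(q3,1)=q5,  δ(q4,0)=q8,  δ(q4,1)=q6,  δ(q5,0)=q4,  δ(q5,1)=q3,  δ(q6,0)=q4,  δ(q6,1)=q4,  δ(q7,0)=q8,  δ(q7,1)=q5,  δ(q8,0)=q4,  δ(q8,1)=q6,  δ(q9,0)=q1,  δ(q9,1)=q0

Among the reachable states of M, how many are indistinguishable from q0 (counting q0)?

3

All states are reachable from the start state.
Initial partition by acceptance: {q0,q1,q2,q3,q5,q6,q7,q9} | {q4,q8}.
Split {q0,q1,q2,q3,q5,q6,q7,q9} by δ(·,0) → {q1,q3,q5,q6,q7} and {q0,q2,q9}.
Split {q1,q3,q5,q6,q7} by δ(·,1) → {q1,q3,q5,q7} and {q6}.
No further refinement is possible. Final partition (4 blocks): {q1,q3,q5,q7} | {q4,q8} | {q0,q2,q9} | {q6}.
State q0 belongs to the block {q0,q2,q9}, which has 3 states.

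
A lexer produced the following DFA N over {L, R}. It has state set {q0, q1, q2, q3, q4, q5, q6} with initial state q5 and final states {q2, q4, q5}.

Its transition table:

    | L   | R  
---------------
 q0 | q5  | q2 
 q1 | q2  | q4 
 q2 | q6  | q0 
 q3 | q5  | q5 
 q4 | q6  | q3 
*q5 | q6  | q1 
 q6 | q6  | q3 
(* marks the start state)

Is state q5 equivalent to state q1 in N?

Every state is reachable, so we keep all 7.
P0 = {q2,q4,q5} | {q0,q1,q3,q6}.
On input L, block {q0,q1,q3,q6} splits into {q0,q1,q3} and {q6}.
No further refinement is possible. Final partition (3 blocks): {q2,q4,q5} | {q0,q1,q3} | {q6}.
q5 and q1 end up in different blocks, so they are distinguishable. For instance, the string 'ε' is accepted from only q5.

No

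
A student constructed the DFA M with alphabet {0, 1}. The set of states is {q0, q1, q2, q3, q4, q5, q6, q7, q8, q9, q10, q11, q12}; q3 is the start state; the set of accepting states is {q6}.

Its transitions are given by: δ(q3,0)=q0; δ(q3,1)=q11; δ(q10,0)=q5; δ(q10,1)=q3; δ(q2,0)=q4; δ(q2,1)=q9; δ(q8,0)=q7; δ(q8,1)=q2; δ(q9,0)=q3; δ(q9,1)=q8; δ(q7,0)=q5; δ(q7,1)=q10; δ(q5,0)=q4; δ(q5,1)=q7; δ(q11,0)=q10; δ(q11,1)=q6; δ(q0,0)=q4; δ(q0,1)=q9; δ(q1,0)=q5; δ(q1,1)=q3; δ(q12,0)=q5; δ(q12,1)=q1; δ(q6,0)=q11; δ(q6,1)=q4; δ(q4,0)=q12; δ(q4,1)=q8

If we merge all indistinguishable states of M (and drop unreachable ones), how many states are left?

All states are reachable from the start state.
Start with accepting vs non-accepting: {q6} | {q0,q1,q2,q3,q4,q5,q7,q8,q9,q10,q11,q12}.
On input 1, block {q0,q1,q2,q3,q4,q5,q7,q8,q9,q10,q11,q12} splits into {q0,q1,q2,q3,q4,q5,q7,q8,q9,q10,q12} and {q11}.
Split {q0,q1,q2,q3,q4,q5,q7,q8,q9,q10,q12} by δ(·,1) → {q0,q1,q2,q4,q5,q7,q8,q9,q10,q12} and {q3}.
Split {q0,q1,q2,q4,q5,q7,q8,q9,q10,q12} by δ(·,0) → {q0,q1,q2,q4,q5,q7,q8,q10,q12} and {q9}.
On input 1, block {q0,q1,q2,q4,q5,q7,q8,q10,q12} splits into {q4,q5,q7,q8,q12} and {q0,q2} and {q1,q10}.
Split {q4,q5,q7,q8,q12} by δ(·,1) → {q4,q5} and {q7,q12} and {q8}.
On input 0, block {q4,q5} splits into {q4} and {q5}.
Stable partition: {q6} | {q4} | {q11} | {q3} | {q9} | {q0,q2} | {q1,q10} | {q7,q12} | {q8} | {q5} — 10 equivalence classes.

10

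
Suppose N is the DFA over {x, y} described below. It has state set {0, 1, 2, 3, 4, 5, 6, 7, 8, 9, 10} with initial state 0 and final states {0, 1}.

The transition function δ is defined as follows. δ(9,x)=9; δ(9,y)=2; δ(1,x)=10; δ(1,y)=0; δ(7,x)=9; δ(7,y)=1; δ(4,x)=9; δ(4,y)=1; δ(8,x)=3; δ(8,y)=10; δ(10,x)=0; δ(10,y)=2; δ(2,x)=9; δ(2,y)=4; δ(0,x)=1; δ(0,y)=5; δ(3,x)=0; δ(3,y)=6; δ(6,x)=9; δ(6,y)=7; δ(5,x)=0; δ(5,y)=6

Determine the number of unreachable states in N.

No path from 0 leads to 3, 8; the other 9 states are all reachable.

2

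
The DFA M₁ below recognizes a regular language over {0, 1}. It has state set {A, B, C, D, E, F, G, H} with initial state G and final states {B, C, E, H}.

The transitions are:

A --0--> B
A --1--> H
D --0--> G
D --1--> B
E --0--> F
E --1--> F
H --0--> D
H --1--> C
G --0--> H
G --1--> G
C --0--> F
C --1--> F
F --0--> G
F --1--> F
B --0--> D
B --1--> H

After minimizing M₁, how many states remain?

6

States {A,E} cannot be reached from the start state, so discard them.
Initial partition by acceptance: {B,C,H} | {D,F,G}.
Refine {B,C,H} on symbol 1: members go to different blocks, giving {B,H} and {C}.
Split {B,H} by δ(·,1) → {B} and {H}.
Split {D,F,G} by δ(·,0) → {D,F} and {G}.
On input 1, block {D,F} splits into {D} and {F}.
No further refinement is possible. Final partition (6 blocks): {B} | {D} | {C} | {H} | {G} | {F}.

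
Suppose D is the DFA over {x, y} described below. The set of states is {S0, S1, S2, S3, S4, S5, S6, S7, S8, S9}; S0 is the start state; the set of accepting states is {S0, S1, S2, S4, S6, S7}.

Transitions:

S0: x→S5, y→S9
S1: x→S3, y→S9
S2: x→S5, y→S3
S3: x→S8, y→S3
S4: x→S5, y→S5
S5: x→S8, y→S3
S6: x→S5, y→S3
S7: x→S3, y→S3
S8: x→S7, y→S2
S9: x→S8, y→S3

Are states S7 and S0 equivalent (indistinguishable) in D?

Yes

Reachable states from the start: {S0,S2,S3,S5,S7,S8,S9}. Unreachable: {S1,S4,S6} — drop them.
Initial partition by acceptance: {S0,S2,S7} | {S3,S5,S8,S9}.
Refine {S3,S5,S8,S9} on symbol x: members go to different blocks, giving {S3,S5,S9} and {S8}.
Stable partition: {S0,S2,S7} | {S3,S5,S9} | {S8} — 3 equivalence classes.
S7 and S0 lie in the same block of the stable partition, so they are equivalent — no string distinguishes them.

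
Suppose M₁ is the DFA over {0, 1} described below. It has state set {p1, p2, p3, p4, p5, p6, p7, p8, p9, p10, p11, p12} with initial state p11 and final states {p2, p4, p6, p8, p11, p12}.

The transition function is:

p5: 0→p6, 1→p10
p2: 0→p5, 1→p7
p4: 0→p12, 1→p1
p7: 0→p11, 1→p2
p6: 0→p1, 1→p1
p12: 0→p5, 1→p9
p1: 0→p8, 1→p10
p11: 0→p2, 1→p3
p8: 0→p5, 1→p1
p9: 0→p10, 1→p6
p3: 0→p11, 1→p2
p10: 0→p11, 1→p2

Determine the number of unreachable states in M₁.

3

Starting at p11 and following transitions, the reachable set is {p1, p2, p3, p5, p6, p7, p8, p10, p11}. That leaves p4, p9, p12 unreachable — 3 in total.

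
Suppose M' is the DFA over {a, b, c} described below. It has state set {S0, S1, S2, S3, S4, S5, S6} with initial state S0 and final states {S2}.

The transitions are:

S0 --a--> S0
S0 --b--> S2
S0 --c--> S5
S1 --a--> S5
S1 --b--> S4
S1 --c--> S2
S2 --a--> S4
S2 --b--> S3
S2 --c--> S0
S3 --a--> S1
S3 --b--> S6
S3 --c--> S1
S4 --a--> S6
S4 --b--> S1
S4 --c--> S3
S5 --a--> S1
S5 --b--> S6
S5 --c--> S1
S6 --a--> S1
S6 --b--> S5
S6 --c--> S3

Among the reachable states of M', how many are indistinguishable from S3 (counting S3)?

2

All states are reachable from the start state.
P0 = {S2} | {S0,S1,S3,S4,S5,S6}.
Split {S0,S1,S3,S4,S5,S6} by δ(·,b) → {S1,S3,S4,S5,S6} and {S0}.
Refine {S1,S3,S4,S5,S6} on symbol c: members go to different blocks, giving {S3,S4,S5,S6} and {S1}.
Refine {S3,S4,S5,S6} on symbol a: members go to different blocks, giving {S3,S5,S6} and {S4}.
Split {S3,S5,S6} by δ(·,c) → {S3,S5} and {S6}.
No further refinement is possible. Final partition (6 blocks): {S2} | {S3,S5} | {S0} | {S1} | {S4} | {S6}.
The equivalence class containing S3 is {S3,S5}, of size 2.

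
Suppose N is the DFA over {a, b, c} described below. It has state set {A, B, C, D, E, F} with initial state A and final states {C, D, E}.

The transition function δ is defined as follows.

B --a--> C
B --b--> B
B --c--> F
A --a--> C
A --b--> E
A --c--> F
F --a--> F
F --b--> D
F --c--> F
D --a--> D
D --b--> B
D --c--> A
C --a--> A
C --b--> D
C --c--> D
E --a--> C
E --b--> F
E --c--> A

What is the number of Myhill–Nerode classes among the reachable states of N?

6

Initial partition by acceptance: {C,D,E} | {A,B,F}.
On input a, block {C,D,E} splits into {D,E} and {C}.
Split {D,E} by δ(·,a) → {D} and {E}.
Split {A,B,F} by δ(·,a) → {A,B} and {F}.
On input b, block {A,B} splits into {A} and {B}.
Stable partition: {D} | {A} | {C} | {E} | {F} | {B} — 6 equivalence classes.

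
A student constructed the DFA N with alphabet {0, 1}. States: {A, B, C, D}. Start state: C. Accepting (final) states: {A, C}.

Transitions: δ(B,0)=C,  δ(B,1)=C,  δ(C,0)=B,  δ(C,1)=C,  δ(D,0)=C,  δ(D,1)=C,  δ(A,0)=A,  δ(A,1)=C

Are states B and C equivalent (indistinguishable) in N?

States {A,D} cannot be reached from the start state, so discard them.
Start with accepting vs non-accepting: {C} | {B}.
The partition is now stable with 2 blocks: {C} | {B}.
B and C end up in different blocks, so they are distinguishable. For instance, the string 'ε' is accepted from only C.

No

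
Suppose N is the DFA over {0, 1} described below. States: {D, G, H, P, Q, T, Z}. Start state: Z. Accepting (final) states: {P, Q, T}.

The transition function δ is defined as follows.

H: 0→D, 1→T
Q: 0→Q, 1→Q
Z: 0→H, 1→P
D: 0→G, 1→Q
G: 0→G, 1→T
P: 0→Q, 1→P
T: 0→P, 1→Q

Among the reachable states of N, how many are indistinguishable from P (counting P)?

3

Initial partition by acceptance: {P,Q,T} | {D,G,H,Z}.
Stable partition: {P,Q,T} | {D,G,H,Z} — 2 equivalence classes.
State P belongs to the block {P,Q,T}, which has 3 states.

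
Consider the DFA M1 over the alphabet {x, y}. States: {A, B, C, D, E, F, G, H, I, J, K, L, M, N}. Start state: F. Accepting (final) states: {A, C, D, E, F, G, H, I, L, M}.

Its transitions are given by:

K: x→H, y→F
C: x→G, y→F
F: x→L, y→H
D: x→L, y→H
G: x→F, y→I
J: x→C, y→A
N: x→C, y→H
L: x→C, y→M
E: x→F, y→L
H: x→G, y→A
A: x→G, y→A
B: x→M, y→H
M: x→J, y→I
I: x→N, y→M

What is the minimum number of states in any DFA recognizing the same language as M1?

4

States {B,D,E,K} cannot be reached from the start state, so discard them.
P0 = {A,C,F,G,H,I,L,M} | {J,N}.
Split {A,C,F,G,H,I,L,M} by δ(·,x) → {A,C,F,G,H,L} and {I,M}.
On input y, block {A,C,F,G,H,L} splits into {A,C,F,H} and {G,L}.
Stable partition: {A,C,F,H} | {J,N} | {I,M} | {G,L} — 4 equivalence classes.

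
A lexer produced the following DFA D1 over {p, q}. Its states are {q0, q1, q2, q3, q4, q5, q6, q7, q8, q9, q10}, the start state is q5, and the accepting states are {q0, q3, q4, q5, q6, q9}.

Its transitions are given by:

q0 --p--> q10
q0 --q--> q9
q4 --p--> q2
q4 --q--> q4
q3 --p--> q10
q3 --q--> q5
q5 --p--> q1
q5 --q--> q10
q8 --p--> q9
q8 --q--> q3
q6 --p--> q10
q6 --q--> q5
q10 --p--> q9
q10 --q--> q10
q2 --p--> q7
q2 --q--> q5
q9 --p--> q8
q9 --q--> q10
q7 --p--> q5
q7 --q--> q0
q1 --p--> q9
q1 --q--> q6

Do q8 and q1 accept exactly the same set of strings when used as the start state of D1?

Yes

First remove the unreachable states {q0,q2,q4,q7}; 7 states remain.
P0 = {q3,q5,q6,q9} | {q1,q8,q10}.
Refine {q3,q5,q6,q9} on symbol q: members go to different blocks, giving {q3,q6} and {q5,q9}.
On input q, block {q1,q8,q10} splits into {q1,q8} and {q10}.
No further refinement is possible. Final partition (4 blocks): {q3,q6} | {q1,q8} | {q5,q9} | {q10}.
q8 and q1 lie in the same block of the stable partition, so they are equivalent — no string distinguishes them.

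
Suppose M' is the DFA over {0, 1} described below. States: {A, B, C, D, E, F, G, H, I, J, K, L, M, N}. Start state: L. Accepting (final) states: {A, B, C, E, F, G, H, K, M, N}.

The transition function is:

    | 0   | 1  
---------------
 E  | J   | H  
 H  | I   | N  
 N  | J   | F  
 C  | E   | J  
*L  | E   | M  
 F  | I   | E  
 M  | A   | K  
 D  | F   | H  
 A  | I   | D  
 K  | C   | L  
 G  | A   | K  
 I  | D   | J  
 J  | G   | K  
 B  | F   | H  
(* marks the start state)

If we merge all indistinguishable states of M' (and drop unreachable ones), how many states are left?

Reachable states from the start: {A,C,D,E,F,G,H,I,J,K,L,M,N}. Unreachable: {B} — drop them.
Initial partition by acceptance: {A,C,E,F,G,H,K,M,N} | {D,I,J,L}.
Split {A,C,E,F,G,H,K,M,N} by δ(·,0) → {A,E,F,H,N} and {C,G,K,M}.
Refine {A,E,F,H,N} on symbol 1: members go to different blocks, giving {E,F,H,N} and {A}.
On input 0, block {D,I,J,L} splits into {D,L} and {I} and {J}.
Refine {E,F,H,N} on symbol 0: members go to different blocks, giving {E,N} and {F,H}.
Refine {D,L} on symbol 0: members go to different blocks, giving {D} and {L}.
Split {C,G,K,M} by δ(·,0) → {G,M} and {C} and {K}.
No further refinement is possible. Final partition (10 blocks): {E,N} | {D} | {G,M} | {A} | {I} | {J} | {F,H} | {L} | {C} | {K}.

10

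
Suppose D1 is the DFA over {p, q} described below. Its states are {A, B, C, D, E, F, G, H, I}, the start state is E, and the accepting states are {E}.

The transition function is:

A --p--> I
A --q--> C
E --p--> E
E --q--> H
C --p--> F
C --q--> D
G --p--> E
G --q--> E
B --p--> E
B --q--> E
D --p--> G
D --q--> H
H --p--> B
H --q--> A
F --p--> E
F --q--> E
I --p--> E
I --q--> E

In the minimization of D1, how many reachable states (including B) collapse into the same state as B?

4

All states are reachable from the start state.
Start with accepting vs non-accepting: {E} | {A,B,C,D,F,G,H,I}.
On input p, block {A,B,C,D,F,G,H,I} splits into {A,C,D,H} and {B,F,G,I}.
The partition is now stable with 3 blocks: {E} | {A,C,D,H} | {B,F,G,I}.
State B belongs to the block {B,F,G,I}, which has 4 states.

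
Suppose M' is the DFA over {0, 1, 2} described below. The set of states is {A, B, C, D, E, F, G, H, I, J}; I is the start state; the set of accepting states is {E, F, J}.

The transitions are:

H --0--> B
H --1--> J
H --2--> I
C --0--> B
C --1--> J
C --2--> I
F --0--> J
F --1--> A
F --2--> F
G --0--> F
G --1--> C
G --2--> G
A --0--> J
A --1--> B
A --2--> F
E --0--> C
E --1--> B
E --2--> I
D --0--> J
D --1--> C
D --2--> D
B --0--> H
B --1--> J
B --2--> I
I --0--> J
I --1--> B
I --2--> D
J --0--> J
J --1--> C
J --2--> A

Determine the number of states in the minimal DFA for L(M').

5

Reachable states from the start: {A,B,C,D,F,H,I,J}. Unreachable: {E,G} — drop them.
Start with accepting vs non-accepting: {F,J} | {A,B,C,D,H,I}.
Split {F,J} by δ(·,2) → {F} and {J}.
On input 0, block {A,B,C,D,H,I} splits into {A,D,I} and {B,C,H}.
Refine {A,D,I} on symbol 2: members go to different blocks, giving {D,I} and {A}.
Stable partition: {F} | {D,I} | {J} | {B,C,H} | {A} — 5 equivalence classes.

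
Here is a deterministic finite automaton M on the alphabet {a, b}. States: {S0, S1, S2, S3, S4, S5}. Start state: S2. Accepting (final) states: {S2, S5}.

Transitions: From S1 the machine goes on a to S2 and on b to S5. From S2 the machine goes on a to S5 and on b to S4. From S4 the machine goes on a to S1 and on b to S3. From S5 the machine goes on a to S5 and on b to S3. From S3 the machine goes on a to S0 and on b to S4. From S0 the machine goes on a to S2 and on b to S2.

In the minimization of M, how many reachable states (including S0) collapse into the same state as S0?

2

Initial partition by acceptance: {S2,S5} | {S0,S1,S3,S4}.
Refine {S0,S1,S3,S4} on symbol a: members go to different blocks, giving {S0,S1} and {S3,S4}.
Stable partition: {S2,S5} | {S0,S1} | {S3,S4} — 3 equivalence classes.
State S0 belongs to the block {S0,S1}, which has 2 states.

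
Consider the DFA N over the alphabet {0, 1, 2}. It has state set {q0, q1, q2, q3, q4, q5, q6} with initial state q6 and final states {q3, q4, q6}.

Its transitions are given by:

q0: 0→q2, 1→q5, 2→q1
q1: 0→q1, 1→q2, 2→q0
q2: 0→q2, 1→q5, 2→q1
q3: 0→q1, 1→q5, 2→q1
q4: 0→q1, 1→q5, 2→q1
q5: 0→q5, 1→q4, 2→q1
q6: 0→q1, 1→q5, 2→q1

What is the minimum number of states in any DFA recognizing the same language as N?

4

Reachable states from the start: {q0,q1,q2,q4,q5,q6}. Unreachable: {q3} — drop them.
Initial partition by acceptance: {q4,q6} | {q0,q1,q2,q5}.
Refine {q0,q1,q2,q5} on symbol 1: members go to different blocks, giving {q0,q1,q2} and {q5}.
On input 1, block {q0,q1,q2} splits into {q0,q2} and {q1}.
The partition is now stable with 4 blocks: {q4,q6} | {q0,q2} | {q5} | {q1}.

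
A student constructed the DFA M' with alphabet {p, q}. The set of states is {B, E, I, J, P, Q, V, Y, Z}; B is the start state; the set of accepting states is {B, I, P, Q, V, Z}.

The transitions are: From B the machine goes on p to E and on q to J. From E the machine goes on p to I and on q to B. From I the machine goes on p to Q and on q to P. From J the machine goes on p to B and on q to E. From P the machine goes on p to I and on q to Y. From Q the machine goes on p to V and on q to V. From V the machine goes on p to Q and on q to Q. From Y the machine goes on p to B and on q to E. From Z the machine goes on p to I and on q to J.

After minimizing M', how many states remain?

6

States {Z} cannot be reached from the start state, so discard them.
Start with accepting vs non-accepting: {B,I,P,Q,V} | {E,J,Y}.
Split {B,I,P,Q,V} by δ(·,p) → {I,P,Q,V} and {B}.
Refine {I,P,Q,V} on symbol q: members go to different blocks, giving {I,Q,V} and {P}.
On input q, block {I,Q,V} splits into {Q,V} and {I}.
On input p, block {E,J,Y} splits into {J,Y} and {E}.
No further refinement is possible. Final partition (6 blocks): {Q,V} | {J,Y} | {B} | {P} | {I} | {E}.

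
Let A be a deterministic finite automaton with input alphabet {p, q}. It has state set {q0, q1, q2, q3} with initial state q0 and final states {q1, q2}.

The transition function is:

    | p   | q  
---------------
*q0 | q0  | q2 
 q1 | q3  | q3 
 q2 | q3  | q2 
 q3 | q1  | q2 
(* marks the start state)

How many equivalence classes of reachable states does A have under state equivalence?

Start with accepting vs non-accepting: {q1,q2} | {q0,q3}.
On input q, block {q1,q2} splits into {q1} and {q2}.
Refine {q0,q3} on symbol p: members go to different blocks, giving {q0} and {q3}.
The partition is now stable with 4 blocks: {q1} | {q0} | {q2} | {q3}.

4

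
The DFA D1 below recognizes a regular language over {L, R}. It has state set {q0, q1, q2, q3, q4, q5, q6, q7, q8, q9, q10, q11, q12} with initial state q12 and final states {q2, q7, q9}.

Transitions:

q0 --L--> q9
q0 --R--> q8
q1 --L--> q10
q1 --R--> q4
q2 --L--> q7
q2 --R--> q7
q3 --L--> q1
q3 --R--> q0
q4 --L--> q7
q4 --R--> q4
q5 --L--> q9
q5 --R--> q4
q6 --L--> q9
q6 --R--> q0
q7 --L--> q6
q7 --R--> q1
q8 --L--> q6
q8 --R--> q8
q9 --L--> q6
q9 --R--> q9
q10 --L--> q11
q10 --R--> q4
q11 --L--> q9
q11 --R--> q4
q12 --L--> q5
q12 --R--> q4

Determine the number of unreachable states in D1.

2

Starting at q12 and following transitions, the reachable set is {q0, q1, q4, q5, q6, q7, q8, q9, q10, q11, q12}. That leaves q2, q3 unreachable — 2 in total.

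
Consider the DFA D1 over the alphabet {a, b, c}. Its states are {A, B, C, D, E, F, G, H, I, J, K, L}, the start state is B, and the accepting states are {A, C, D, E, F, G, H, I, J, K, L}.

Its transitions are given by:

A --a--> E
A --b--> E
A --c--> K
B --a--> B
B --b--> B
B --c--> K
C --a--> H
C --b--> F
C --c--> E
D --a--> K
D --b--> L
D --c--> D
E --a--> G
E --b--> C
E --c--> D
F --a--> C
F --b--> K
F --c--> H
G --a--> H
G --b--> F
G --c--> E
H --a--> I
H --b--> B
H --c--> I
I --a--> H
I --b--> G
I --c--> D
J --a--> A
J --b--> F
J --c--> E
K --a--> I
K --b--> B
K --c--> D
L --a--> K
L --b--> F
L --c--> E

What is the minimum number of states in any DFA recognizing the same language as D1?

Reachable states from the start: {B,C,D,E,F,G,H,I,K,L}. Unreachable: {A,J} — drop them.
Start with accepting vs non-accepting: {C,D,E,F,G,H,I,K,L} | {B}.
Refine {C,D,E,F,G,H,I,K,L} on symbol b: members go to different blocks, giving {C,D,E,F,G,I,L} and {H,K}.
On input a, block {C,D,E,F,G,I,L} splits into {C,D,G,I,L} and {E,F}.
Split {C,D,G,I,L} by δ(·,b) → {C,G,L} and {D,I}.
Refine {E,F} on symbol b: members go to different blocks, giving {E} and {F}.
The partition is now stable with 6 blocks: {C,G,L} | {B} | {H,K} | {E} | {D,I} | {F}.

6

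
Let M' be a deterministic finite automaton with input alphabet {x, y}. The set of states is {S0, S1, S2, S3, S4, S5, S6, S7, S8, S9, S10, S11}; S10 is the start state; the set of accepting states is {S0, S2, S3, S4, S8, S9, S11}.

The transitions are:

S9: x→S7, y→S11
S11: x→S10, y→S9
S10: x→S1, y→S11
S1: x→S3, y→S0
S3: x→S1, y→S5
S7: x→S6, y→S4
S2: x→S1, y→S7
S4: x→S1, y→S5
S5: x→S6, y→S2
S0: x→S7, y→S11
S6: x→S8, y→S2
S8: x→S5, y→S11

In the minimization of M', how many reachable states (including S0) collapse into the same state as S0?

Start with accepting vs non-accepting: {S0,S2,S3,S4,S8,S9,S11} | {S1,S5,S6,S7,S10}.
Split {S0,S2,S3,S4,S8,S9,S11} by δ(·,y) → {S0,S8,S9,S11} and {S2,S3,S4}.
On input x, block {S1,S5,S6,S7,S10} splits into {S5,S7,S10} and {S1} and {S6}.
Split {S5,S7,S10} by δ(·,x) → {S5,S7} and {S10}.
On input x, block {S0,S8,S9,S11} splits into {S0,S8,S9} and {S11}.
The partition is now stable with 7 blocks: {S0,S8,S9} | {S5,S7} | {S2,S3,S4} | {S1} | {S6} | {S10} | {S11}.
The equivalence class containing S0 is {S0,S8,S9}, of size 3.

3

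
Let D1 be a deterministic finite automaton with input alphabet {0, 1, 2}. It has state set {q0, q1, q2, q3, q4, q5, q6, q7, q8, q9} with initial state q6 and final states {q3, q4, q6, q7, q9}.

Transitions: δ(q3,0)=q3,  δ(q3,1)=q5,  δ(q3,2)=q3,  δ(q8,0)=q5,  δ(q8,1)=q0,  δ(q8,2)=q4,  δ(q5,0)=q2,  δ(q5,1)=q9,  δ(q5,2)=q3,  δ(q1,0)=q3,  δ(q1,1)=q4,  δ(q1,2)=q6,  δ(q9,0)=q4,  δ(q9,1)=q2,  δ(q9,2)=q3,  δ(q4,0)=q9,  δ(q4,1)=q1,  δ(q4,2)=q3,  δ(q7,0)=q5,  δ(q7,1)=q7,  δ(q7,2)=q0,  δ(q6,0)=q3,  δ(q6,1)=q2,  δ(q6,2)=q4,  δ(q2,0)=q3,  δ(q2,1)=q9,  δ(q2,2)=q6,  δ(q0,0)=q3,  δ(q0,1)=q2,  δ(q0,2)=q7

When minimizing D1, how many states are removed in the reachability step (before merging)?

Starting at q6 and following transitions, the reachable set is {q1, q2, q3, q4, q5, q6, q9}. That leaves q0, q7, q8 unreachable — 3 in total.

3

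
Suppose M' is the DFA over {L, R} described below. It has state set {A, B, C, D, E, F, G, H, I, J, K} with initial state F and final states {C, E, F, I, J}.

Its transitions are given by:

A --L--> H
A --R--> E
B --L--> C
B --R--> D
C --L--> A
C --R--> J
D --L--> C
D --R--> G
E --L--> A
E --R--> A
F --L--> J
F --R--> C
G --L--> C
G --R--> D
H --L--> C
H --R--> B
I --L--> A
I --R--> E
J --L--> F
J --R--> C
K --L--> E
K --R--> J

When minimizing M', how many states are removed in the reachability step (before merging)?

BFS from F reaches {A, B, C, D, E, F, G, H, J}; the 2 state(s) I, K are never visited.

2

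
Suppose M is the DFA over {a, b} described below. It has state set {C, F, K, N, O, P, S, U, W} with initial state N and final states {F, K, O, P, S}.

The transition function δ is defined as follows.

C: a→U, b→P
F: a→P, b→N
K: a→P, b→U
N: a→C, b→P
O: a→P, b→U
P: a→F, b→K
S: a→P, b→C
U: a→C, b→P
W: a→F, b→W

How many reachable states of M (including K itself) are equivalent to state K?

2

States {O,S,W} cannot be reached from the start state, so discard them.
Initial partition by acceptance: {F,K,P} | {C,N,U}.
Split {F,K,P} by δ(·,b) → {F,K} and {P}.
The partition is now stable with 3 blocks: {F,K} | {C,N,U} | {P}.
The equivalence class containing K is {F,K}, of size 2.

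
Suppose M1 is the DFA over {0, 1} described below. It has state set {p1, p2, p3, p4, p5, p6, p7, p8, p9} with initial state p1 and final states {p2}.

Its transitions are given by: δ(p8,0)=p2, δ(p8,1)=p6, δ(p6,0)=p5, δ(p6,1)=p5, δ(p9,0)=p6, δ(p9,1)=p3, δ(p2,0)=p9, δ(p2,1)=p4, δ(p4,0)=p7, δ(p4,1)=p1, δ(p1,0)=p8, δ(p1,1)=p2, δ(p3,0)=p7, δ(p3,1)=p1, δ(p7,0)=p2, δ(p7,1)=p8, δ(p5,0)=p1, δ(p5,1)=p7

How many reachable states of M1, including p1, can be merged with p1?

Initial partition by acceptance: {p2} | {p1,p3,p4,p5,p6,p7,p8,p9}.
On input 0, block {p1,p3,p4,p5,p6,p7,p8,p9} splits into {p1,p3,p4,p5,p6,p9} and {p7,p8}.
Split {p1,p3,p4,p5,p6,p9} by δ(·,0) → {p1,p3,p4} and {p5,p6,p9}.
Refine {p1,p3,p4} on symbol 1: members go to different blocks, giving {p3,p4} and {p1}.
Refine {p7,p8} on symbol 1: members go to different blocks, giving {p7} and {p8}.
On input 0, block {p5,p6,p9} splits into {p6,p9} and {p5}.
Refine {p6,p9} on symbol 0: members go to different blocks, giving {p6} and {p9}.
The partition is now stable with 8 blocks: {p2} | {p3,p4} | {p7} | {p6} | {p1} | {p8} | {p5} | {p9}.
The equivalence class containing p1 is {p1}, of size 1.

1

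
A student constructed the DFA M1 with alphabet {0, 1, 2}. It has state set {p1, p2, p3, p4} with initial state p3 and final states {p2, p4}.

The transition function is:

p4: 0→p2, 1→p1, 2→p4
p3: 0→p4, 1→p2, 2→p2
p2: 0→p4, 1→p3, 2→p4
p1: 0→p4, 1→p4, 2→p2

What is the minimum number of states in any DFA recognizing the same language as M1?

Start with accepting vs non-accepting: {p2,p4} | {p1,p3}.
Stable partition: {p2,p4} | {p1,p3} — 2 equivalence classes.

2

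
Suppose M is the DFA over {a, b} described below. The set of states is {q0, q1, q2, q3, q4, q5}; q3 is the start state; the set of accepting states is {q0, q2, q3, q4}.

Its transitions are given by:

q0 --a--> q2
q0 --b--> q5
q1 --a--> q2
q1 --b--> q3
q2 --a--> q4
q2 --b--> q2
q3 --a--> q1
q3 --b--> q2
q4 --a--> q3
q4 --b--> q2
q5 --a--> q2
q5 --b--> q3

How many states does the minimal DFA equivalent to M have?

4

States {q0,q5} cannot be reached from the start state, so discard them.
P0 = {q2,q3,q4} | {q1}.
Refine {q2,q3,q4} on symbol a: members go to different blocks, giving {q2,q4} and {q3}.
Split {q2,q4} by δ(·,a) → {q2} and {q4}.
No further refinement is possible. Final partition (4 blocks): {q2} | {q1} | {q3} | {q4}.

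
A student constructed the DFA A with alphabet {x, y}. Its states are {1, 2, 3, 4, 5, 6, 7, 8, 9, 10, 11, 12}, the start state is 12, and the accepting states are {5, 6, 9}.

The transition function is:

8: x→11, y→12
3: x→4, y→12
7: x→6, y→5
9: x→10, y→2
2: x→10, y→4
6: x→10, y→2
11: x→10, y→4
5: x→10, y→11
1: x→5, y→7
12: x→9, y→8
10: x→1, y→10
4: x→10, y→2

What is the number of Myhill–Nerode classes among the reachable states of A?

7

States {3} cannot be reached from the start state, so discard them.
Start with accepting vs non-accepting: {5,6,9} | {1,2,4,7,8,10,11,12}.
On input x, block {1,2,4,7,8,10,11,12} splits into {2,4,8,10,11} and {1,7,12}.
Refine {2,4,8,10,11} on symbol x: members go to different blocks, giving {2,4,8,11} and {10}.
On input x, block {2,4,8,11} splits into {2,4,11} and {8}.
On input y, block {1,7,12} splits into {1} and {7} and {12}.
Stable partition: {5,6,9} | {2,4,11} | {1} | {10} | {8} | {7} | {12} — 7 equivalence classes.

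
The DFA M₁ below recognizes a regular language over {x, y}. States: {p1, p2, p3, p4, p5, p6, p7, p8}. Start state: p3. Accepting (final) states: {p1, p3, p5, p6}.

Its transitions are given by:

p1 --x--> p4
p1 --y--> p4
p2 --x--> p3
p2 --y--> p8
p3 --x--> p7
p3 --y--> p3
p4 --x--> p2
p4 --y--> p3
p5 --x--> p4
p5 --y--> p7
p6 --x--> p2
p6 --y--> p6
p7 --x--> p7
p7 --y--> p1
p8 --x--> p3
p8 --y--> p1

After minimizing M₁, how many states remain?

6

States {p5,p6} cannot be reached from the start state, so discard them.
P0 = {p1,p3} | {p2,p4,p7,p8}.
Split {p1,p3} by δ(·,y) → {p1} and {p3}.
Refine {p2,p4,p7,p8} on symbol x: members go to different blocks, giving {p2,p8} and {p4,p7}.
Split {p2,p8} by δ(·,y) → {p2} and {p8}.
Refine {p4,p7} on symbol x: members go to different blocks, giving {p4} and {p7}.
Stable partition: {p1} | {p2} | {p3} | {p4} | {p8} | {p7} — 6 equivalence classes.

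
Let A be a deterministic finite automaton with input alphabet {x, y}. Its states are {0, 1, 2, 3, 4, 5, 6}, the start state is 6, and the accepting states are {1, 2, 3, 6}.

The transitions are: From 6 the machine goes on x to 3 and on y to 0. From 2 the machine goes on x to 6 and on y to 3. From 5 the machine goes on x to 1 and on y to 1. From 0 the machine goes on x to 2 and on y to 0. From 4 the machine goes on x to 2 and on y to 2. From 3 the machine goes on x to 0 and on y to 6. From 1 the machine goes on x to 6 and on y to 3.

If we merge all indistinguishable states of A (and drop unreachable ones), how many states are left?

First remove the unreachable states {1,4,5}; 4 states remain.
P0 = {2,3,6} | {0}.
On input x, block {2,3,6} splits into {2,6} and {3}.
Split {2,6} by δ(·,x) → {2} and {6}.
No further refinement is possible. Final partition (4 blocks): {2} | {0} | {3} | {6}.

4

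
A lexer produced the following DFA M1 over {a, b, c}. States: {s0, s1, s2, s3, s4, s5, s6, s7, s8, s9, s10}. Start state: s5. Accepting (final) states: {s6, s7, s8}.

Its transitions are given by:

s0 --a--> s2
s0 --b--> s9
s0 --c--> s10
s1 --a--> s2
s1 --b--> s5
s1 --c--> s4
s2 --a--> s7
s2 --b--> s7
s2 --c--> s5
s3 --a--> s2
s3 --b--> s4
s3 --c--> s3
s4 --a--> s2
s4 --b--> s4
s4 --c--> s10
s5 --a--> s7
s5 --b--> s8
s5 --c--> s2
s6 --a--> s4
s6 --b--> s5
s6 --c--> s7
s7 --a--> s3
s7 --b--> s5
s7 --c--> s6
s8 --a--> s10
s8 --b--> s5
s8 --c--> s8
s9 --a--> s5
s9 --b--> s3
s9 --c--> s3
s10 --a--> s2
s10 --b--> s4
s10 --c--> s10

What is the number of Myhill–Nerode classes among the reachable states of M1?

First remove the unreachable states {s0,s1,s9}; 8 states remain.
P0 = {s6,s7,s8} | {s2,s3,s4,s5,s10}.
On input a, block {s2,s3,s4,s5,s10} splits into {s3,s4,s10} and {s2,s5}.
The partition is now stable with 3 blocks: {s6,s7,s8} | {s3,s4,s10} | {s2,s5}.

3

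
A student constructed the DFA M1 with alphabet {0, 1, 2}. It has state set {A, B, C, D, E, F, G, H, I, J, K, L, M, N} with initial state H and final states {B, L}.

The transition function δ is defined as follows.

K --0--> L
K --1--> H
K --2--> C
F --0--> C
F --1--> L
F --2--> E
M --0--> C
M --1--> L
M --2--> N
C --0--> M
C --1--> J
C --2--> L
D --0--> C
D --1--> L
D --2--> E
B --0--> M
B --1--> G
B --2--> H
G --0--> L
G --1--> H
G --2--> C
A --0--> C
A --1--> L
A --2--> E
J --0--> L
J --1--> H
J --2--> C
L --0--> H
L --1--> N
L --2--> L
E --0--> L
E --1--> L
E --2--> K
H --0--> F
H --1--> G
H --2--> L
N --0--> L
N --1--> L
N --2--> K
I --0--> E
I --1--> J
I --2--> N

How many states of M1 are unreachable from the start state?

4

Starting at H and following transitions, the reachable set is {C, E, F, G, H, J, K, L, M, N}. That leaves A, B, D, I unreachable — 4 in total.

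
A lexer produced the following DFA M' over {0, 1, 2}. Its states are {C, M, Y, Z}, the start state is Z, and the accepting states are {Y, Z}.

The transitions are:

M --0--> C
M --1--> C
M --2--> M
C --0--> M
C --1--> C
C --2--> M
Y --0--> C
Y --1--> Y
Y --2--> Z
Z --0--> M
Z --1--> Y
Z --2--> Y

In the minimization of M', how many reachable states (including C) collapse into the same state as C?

Start with accepting vs non-accepting: {Y,Z} | {C,M}.
Stable partition: {Y,Z} | {C,M} — 2 equivalence classes.
The equivalence class containing C is {C,M}, of size 2.

2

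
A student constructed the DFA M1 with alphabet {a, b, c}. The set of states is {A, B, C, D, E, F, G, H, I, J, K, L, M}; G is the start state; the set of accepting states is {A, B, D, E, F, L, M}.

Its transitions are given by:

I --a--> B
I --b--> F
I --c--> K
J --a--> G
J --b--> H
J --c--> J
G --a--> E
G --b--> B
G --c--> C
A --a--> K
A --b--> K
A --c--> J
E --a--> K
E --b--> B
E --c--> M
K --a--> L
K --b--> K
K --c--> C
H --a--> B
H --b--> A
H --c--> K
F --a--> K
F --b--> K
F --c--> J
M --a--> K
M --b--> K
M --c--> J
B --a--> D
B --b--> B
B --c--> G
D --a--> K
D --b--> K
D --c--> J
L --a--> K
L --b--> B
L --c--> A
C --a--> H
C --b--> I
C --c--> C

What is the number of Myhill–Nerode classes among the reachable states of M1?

8

All states are reachable from the start state.
Start with accepting vs non-accepting: {A,B,D,E,F,L,M} | {C,G,H,I,J,K}.
Refine {A,B,D,E,F,L,M} on symbol a: members go to different blocks, giving {A,D,E,F,L,M} and {B}.
Split {A,D,E,F,L,M} by δ(·,b) → {A,D,F,M} and {E,L}.
Split {C,G,H,I,J,K} by δ(·,a) → {C,J} and {G,K} and {H,I}.
Refine {C,J} on symbol a: members go to different blocks, giving {C} and {J}.
Refine {G,K} on symbol b: members go to different blocks, giving {G} and {K}.
No further refinement is possible. Final partition (8 blocks): {A,D,F,M} | {C} | {B} | {E,L} | {G} | {H,I} | {J} | {K}.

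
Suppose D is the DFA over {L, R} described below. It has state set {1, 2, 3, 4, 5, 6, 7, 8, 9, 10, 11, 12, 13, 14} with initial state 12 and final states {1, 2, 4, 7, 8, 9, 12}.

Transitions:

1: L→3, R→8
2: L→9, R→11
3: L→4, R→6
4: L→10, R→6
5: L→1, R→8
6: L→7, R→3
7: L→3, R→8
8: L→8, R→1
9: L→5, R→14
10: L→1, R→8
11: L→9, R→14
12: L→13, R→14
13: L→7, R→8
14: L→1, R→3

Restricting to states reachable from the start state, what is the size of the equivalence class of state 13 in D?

2

First remove the unreachable states {2,5,9,11}; 10 states remain.
P0 = {1,4,7,8,12} | {3,6,10,13,14}.
Split {1,4,7,8,12} by δ(·,L) → {1,4,7,12} and {8}.
Split {1,4,7,12} by δ(·,R) → {1,7} and {4,12}.
Split {3,6,10,13,14} by δ(·,L) → {6,10,13,14} and {3}.
Split {6,10,13,14} by δ(·,R) → {6,14} and {10,13}.
The partition is now stable with 6 blocks: {1,7} | {6,14} | {8} | {4,12} | {3} | {10,13}.
State 13 belongs to the block {10,13}, which has 2 states.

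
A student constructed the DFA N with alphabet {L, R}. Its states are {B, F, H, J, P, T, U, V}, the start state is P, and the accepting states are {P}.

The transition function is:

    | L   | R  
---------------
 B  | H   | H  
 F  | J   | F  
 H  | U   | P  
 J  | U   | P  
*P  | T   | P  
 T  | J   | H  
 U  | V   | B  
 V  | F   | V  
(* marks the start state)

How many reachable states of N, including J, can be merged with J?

2

Every state is reachable, so we keep all 8.
Start with accepting vs non-accepting: {P} | {B,F,H,J,T,U,V}.
Split {B,F,H,J,T,U,V} by δ(·,R) → {B,F,T,U,V} and {H,J}.
Refine {B,F,T,U,V} on symbol L: members go to different blocks, giving {B,F,T} and {U,V}.
Split {B,F,T} by δ(·,R) → {B,T} and {F}.
Split {U,V} by δ(·,L) → {V} and {U}.
Stable partition: {P} | {B,T} | {H,J} | {V} | {F} | {U} — 6 equivalence classes.
The equivalence class containing J is {H,J}, of size 2.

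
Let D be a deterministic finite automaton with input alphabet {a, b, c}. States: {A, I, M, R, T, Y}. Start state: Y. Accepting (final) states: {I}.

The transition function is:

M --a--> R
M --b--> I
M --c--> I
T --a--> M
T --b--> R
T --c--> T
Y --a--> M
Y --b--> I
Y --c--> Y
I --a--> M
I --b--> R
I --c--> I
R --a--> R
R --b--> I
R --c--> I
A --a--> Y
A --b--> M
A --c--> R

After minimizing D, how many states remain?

States {A,T} cannot be reached from the start state, so discard them.
P0 = {I} | {M,R,Y}.
Split {M,R,Y} by δ(·,c) → {M,R} and {Y}.
The partition is now stable with 3 blocks: {I} | {M,R} | {Y}.

3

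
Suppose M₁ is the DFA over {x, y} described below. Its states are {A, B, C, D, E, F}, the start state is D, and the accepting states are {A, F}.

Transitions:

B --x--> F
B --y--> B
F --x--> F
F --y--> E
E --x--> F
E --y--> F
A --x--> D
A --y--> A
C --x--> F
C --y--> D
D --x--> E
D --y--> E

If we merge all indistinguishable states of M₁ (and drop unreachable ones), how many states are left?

3

First remove the unreachable states {A,B,C}; 3 states remain.
Start with accepting vs non-accepting: {F} | {D,E}.
Split {D,E} by δ(·,x) → {D} and {E}.
No further refinement is possible. Final partition (3 blocks): {F} | {D} | {E}.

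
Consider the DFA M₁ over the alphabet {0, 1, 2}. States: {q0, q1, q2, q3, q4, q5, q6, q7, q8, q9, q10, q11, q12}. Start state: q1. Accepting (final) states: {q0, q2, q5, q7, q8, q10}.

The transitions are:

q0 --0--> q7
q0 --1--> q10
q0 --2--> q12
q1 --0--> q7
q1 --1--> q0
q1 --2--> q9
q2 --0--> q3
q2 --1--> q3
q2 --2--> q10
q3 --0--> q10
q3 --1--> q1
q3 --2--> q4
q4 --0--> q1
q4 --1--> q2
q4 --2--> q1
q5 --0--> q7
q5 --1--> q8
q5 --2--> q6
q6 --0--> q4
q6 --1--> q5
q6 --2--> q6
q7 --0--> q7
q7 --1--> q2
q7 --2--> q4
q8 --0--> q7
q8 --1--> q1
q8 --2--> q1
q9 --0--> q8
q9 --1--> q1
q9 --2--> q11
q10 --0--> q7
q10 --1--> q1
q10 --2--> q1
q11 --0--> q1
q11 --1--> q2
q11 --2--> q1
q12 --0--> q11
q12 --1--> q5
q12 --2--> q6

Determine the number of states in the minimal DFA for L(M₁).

8

P0 = {q0,q2,q5,q7,q8,q10} | {q1,q3,q4,q6,q9,q11,q12}.
Refine {q0,q2,q5,q7,q8,q10} on symbol 0: members go to different blocks, giving {q0,q5,q7,q8,q10} and {q2}.
On input 1, block {q0,q5,q7,q8,q10} splits into {q0,q5} and {q8,q10} and {q7}.
Refine {q1,q3,q4,q6,q9,q11,q12} on symbol 0: members go to different blocks, giving {q4,q6,q11,q12} and {q3,q9} and {q1}.
On input 0, block {q4,q6,q11,q12} splits into {q4,q11} and {q6,q12}.
No further refinement is possible. Final partition (8 blocks): {q0,q5} | {q4,q11} | {q2} | {q8,q10} | {q7} | {q3,q9} | {q1} | {q6,q12}.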